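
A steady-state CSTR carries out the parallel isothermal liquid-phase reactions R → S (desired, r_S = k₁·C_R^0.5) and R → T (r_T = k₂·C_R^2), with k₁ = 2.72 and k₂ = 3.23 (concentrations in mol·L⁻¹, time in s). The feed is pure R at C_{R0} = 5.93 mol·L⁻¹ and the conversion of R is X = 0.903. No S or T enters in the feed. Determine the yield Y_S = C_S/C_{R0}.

0.595

Exit C_R = C_{R0}(1−X) = 5.93×0.0970 = 0.5752 mol·L⁻¹.
In a CSTR the entire volume is at exit conditions, so r_S = 2.72×0.5752^0.5 = 2.063 and r_T = 3.23×0.5752^2 = 1.069.
Fraction of consumed R going to S: r_S/(r_S+r_T) = 0.6587.
C_S = 0.6587·C_{R0}·X = 0.6587×5.93×0.903 = 3.53 mol·L⁻¹; Y_S = C_S/C_{R0} = 0.595.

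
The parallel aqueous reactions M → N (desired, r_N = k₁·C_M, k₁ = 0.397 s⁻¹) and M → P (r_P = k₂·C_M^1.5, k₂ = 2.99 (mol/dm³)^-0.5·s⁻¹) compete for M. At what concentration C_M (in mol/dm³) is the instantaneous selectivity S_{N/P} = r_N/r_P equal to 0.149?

S_{N/P} = (k₁/k₂)·C_M^-0.5 ⇒ C_M = (S·k₂/k₁)^(-2).
= (0.149×2.99/0.397)^(-2) = (1.122)^(-2) = 0.794 mol/dm³.

0.794 mol/dm³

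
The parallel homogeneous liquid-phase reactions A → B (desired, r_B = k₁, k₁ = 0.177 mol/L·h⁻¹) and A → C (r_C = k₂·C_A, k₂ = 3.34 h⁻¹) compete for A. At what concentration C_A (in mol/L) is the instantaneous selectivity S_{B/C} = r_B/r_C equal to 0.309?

0.172 mol/L

S_{B/C} = (k₁/k₂)·C_A⁻¹ ⇒ C_A = (S·k₂/k₁)^(-1).
= (0.309×3.34/0.177)^(-1) = (5.831)^(-1) = 0.172 mol/L.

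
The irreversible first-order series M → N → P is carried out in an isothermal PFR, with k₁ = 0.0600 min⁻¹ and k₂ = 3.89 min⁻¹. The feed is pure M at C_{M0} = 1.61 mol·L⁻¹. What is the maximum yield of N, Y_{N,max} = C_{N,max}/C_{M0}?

0.0144

Evaluating C_N at τ_opt = ln(k₂/k₁)/(k₂−k₁) gives C_{N,max}/C_{M0} = (k₁/k₂)^[k₂/(k₂−k₁)].
= (0.0600/3.89)^(3.89/(3.89−0.0600)) = (0.01542)^(1.016) = 0.01445.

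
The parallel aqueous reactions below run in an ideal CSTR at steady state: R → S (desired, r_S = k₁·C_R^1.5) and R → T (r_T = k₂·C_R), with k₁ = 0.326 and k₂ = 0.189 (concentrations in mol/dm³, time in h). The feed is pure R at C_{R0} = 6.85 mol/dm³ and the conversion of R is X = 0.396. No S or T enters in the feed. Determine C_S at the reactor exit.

Exit C_R = C_{R0}(1−X) = 6.85×0.604 = 4.137 mol/dm³.
Rates in a CSTR are evaluated at the outlet concentration: r_S = 0.326×4.137^1.5 = 2.744, r_T = 0.189×4.137 = 0.7820.
Fraction of consumed R going to S: r_S/(r_S+r_T) = 0.7782.
C_S = 0.7782·C_{R0}·X = 0.7782×6.85×0.396 = 2.11 mol/dm³.

2.11 mol/dm³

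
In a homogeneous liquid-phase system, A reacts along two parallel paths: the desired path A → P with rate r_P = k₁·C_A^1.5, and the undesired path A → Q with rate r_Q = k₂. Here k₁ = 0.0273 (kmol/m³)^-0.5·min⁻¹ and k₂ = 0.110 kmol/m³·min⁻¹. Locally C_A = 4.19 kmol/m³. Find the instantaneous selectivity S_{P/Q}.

S_{P/Q} = r_P/r_Q = (k₁·C_A^1.5)/(k₂) = (k₁/k₂)·C_A^1.5.
= (0.0273×4.190^1.5) / (0.110) = 0.2341/0.1100 = 2.13.
Since the desired path is higher order in A, keeping C_A high (PFR or concentrated feed) favours P.

2.13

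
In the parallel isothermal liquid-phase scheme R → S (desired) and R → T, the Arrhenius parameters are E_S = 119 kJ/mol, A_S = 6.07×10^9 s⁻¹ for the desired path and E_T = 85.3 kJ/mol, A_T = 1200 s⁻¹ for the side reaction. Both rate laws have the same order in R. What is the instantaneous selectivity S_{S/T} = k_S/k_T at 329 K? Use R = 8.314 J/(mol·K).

With equal orders, S_{S/T} = k_S/k_T = (A_S/A_T)·exp[(E_T−E_S)/(RT)].
(E_T−E_S)/(RT) = (85.3−119)×10³/(8.314×329) = -33700/2735 = -12.32.
k_S/k_T = (6.07×10^9/1200)·exp(-12.32) = 5.058×10^6 × 4.460×10^-6 = 22.6.
Since E_S > E_T, raising the temperature improves selectivity toward S.

22.6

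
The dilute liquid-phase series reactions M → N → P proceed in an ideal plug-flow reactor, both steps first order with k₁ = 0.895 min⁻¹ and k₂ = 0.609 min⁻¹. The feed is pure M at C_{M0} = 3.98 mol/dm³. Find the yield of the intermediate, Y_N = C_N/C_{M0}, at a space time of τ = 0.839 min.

0.401

The intermediate concentration in a first-order A→B→C sequence is C_N = k₁C_{M0}(e^(−k₁τ) − e^(−k₂τ))/(k₂−k₁).
e^(−k₁τ) = e^(−0.895×0.839) = e^(−0.7509) = 0.4719; e^(−k₂τ) = e^(−0.5110) = 0.5999.
C_N = 0.895×3.98/(0.609−0.895) × (0.4719−0.5999) = (-12.45)×(-0.1280) = 1.594 mol/dm³.
Y_N = C_N/C_{M0} = 1.594/3.98 = 0.401.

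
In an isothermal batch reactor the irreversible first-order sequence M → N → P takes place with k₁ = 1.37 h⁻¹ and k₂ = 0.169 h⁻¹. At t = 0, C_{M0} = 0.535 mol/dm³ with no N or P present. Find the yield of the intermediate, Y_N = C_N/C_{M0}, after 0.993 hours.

Solving the coupled first-order balances gives C_N(t) = [k₁/(k₂−k₁)]·C_{M0}·(e^(−k₁t) − e^(−k₂t)).
e^(−k₁t) = e^(−1.37×0.993) = e^(−1.360) = 0.2566; e^(−k₂t) = e^(−0.1678) = 0.8455.
C_N = 1.37×0.535/(0.169−1.37) × (0.2566−0.8455) = (-0.6103)×(-0.5890) = 0.3594 mol/dm³.
Y_N = C_N/C_{M0} = 0.3594/0.535 = 0.672.

0.672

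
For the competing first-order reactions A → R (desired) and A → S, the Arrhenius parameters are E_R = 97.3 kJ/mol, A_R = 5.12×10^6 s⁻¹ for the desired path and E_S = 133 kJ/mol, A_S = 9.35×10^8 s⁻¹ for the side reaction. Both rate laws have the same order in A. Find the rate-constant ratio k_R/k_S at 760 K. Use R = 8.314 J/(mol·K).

1.56

With equal orders, S_{R/S} = k_R/k_S = (A_R/A_S)·exp[(E_S−E_R)/(RT)].
(E_S−E_R)/(RT) = (133−97.3)×10³/(8.314×760) = 35700/6319 = 5.650.
k_R/k_S = (5.12×10^6/9.35×10^8)·exp(5.650) = 0.005476 × 284.3 = 1.56.
Since E_R < E_S, lowering the temperature improves selectivity toward R.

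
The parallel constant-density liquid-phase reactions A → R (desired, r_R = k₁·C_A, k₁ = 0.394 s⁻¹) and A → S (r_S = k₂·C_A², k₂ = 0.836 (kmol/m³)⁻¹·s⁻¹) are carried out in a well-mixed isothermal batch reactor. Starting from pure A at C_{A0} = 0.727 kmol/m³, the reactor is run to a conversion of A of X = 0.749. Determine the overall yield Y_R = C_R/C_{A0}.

C_A = C_{A0}(1−X) = 0.1825 kmol/m³.
Along a PFR/batch, dC_R/dC_A = −r_R/(r_R+r_S) = −k₁/(k₁+k₂·C_A).
Integrating from C_{A0} to C_A: C_R = (0.394/0.836)·ln[(0.394+0.836·0.727)/(0.394+0.836·0.182)] = 0.4713·ln(1.002/0.5466) = 0.2856 kmol/m³.
Y_R = C_R/C_{A0} = 0.2856/0.727 = 0.393.

0.393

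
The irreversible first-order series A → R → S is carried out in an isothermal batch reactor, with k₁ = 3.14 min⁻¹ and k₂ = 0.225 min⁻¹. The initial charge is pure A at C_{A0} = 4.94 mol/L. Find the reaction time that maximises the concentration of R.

0.904 min

Setting dC_R/dt = 0 gives t_opt = ln(k₂/k₁)/(k₂−k₁).
= ln(0.225/3.14)/(0.225−3.14) = ln(0.07166)/-2.915 = -2.636/-2.915 = 0.904 min.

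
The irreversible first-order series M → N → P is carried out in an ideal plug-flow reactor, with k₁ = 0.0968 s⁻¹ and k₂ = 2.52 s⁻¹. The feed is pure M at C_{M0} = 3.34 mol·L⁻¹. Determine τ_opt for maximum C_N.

1.35 s

For first-order series the maximum of C_N occurs at τ_opt = ln(k₂/k₁)/(k₂−k₁).
= ln(2.52/0.0968)/(2.52−0.0968) = ln(26.03)/2.423 = 3.259/2.423 = 1.35 s.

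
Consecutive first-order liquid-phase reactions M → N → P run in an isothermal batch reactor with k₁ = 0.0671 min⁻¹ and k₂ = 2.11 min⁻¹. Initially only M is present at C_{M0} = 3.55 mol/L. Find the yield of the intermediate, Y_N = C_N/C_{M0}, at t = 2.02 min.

The intermediate concentration in a first-order A→B→C sequence is C_N = k₁C_{M0}(e^(−k₁t) − e^(−k₂t))/(k₂−k₁).
e^(−k₁t) = e^(−0.0671×2.02) = e^(−0.1355) = 0.8732; e^(−k₂t) = e^(−4.262) = 0.01409.
C_N = 0.0671×3.55/(2.11−0.0671) × (0.8732−0.01409) = 0.1166×0.8592 = 0.1002 mol/L.
Y_N = C_N/C_{M0} = 0.1002/3.55 = 0.0282.

0.0282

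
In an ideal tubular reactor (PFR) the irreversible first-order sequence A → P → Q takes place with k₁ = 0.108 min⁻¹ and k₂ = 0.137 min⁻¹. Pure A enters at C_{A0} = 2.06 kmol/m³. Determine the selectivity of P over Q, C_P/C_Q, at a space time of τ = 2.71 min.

Solving the coupled first-order balances gives C_P(τ) = [k₁/(k₂−k₁)]·C_{A0}·(e^(−k₁τ) − e^(−k₂τ)).
e^(−k₁τ) = e^(−0.108×2.71) = e^(−0.2927) = 0.7463; e^(−k₂τ) = e^(−0.3713) = 0.6899.
C_P = 0.108×2.06/(0.137−0.108) × (0.7463−0.6899) = 7.672×0.05640 = 0.4327 kmol/m³.
C_A = C_{A0}e^(−k₁τ) = 1.537 kmol/m³, so C_Q = C_{A0}−C_A−C_P = 0.08999 kmol/m³; C_P/C_Q = 4.81.

4.81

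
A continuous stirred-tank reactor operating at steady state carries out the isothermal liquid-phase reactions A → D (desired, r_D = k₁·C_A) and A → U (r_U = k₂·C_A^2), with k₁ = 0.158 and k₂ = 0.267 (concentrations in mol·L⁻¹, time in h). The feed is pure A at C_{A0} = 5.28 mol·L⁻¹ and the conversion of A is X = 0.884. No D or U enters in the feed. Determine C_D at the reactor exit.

2.29 mol·L⁻¹

Exit C_A = C_{A0}(1−X) = 5.28×0.116 = 0.6125 mol·L⁻¹.
A CSTR operates uniformly at the exit composition, giving r_D = 0.09677 and r_U = 0.1002 (each k·C_A^n at C_A = 0.6125).
Fraction of consumed A going to D: r_D/(r_D+r_U) = 0.4914.
C_D = 0.4914·C_{A0}·X = 0.4914×5.28×0.884 = 2.29 mol·L⁻¹.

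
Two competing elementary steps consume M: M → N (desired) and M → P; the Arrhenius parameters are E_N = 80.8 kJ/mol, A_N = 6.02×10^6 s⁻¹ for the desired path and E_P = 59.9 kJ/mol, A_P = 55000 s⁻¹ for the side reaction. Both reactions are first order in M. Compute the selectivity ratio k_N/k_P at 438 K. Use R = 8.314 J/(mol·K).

0.352

With equal orders, S_{N/P} = k_N/k_P = (A_N/A_P)·exp[(E_P−E_N)/(RT)].
(E_P−E_N)/(RT) = (59.9−80.8)×10³/(8.314×438) = -20900/3642 = -5.739.
k_N/k_P = (6.02×10^6/55000)·exp(-5.739) = 109.5 × 0.003217 = 0.352.
Since E_N > E_P, raising the temperature improves selectivity toward N.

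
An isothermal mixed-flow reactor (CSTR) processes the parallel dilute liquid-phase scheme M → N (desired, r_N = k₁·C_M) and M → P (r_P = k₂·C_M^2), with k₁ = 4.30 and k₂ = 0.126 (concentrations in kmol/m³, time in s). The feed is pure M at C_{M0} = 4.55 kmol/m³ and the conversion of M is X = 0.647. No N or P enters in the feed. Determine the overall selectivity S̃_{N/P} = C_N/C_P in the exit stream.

21.2

Exit C_M = C_{M0}(1−X) = 4.55×0.353 = 1.606 kmol/m³.
A CSTR operates uniformly at the exit composition, giving r_N = 6.906 and r_P = 0.3250 (each k·C_M^n at C_M = 1.606).
Overall selectivity = C_N/C_P = r_Nτ/(r_Pτ) = r_N/r_P = 21.2.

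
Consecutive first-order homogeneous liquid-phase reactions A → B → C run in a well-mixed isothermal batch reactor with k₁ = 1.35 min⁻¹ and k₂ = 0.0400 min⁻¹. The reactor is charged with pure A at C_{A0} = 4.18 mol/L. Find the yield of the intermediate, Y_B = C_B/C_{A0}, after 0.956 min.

0.708

The intermediate concentration in a first-order A→B→C sequence is C_B = k₁C_{A0}(e^(−k₁t) − e^(−k₂t))/(k₂−k₁).
e^(−k₁t) = e^(−1.35×0.956) = e^(−1.291) = 0.2751; e^(−k₂t) = e^(−0.03824) = 0.9625.
C_B = 1.35×4.18/(0.0400−1.35) × (0.2751−0.9625) = (-4.308)×(-0.6874) = 2.961 mol/L.
Y_B = C_B/C_{A0} = 2.961/4.18 = 0.708.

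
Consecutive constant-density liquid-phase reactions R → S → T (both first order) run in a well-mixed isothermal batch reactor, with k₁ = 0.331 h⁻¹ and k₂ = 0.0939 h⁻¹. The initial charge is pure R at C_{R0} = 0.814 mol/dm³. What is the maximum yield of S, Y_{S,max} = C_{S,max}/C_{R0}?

Evaluating C_S at t_opt = ln(k₂/k₁)/(k₂−k₁) gives C_{S,max}/C_{R0} = (k₁/k₂)^[k₂/(k₂−k₁)].
= (0.331/0.0939)^(0.0939/(0.0939−0.331)) = (3.525)^(-0.3960) = 0.6072.

0.607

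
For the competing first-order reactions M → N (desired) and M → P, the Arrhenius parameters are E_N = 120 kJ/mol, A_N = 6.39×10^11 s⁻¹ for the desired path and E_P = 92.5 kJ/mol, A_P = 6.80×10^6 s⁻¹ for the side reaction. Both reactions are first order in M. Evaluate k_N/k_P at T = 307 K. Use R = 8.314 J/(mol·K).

1.97

With equal orders, S_{N/P} = k_N/k_P = (A_N/A_P)·exp[(E_P−E_N)/(RT)].
(E_P−E_N)/(RT) = (92.5−120)×10³/(8.314×307) = -27500/2552 = -10.77.
k_N/k_P = (6.39×10^11/6.80×10^6)·exp(-10.77) = 93971 × 2.093×10^-5 = 1.97.
Since E_N > E_P, raising the temperature improves selectivity toward N.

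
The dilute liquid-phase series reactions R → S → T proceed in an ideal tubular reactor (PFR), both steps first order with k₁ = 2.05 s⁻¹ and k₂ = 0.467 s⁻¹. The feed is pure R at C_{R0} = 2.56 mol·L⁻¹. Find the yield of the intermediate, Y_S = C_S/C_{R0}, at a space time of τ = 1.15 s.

Solving the coupled first-order balances gives C_S(τ) = [k₁/(k₂−k₁)]·C_{R0}·(e^(−k₁τ) − e^(−k₂τ)).
e^(−k₁τ) = e^(−2.05×1.15) = e^(−2.357) = 0.09466; e^(−k₂τ) = e^(−0.5371) = 0.5845.
C_S = 2.05×2.56/(0.467−2.05) × (0.09466−0.5845) = (-3.315)×(-0.4898) = 1.624 mol·L⁻¹.
Y_S = C_S/C_{R0} = 1.624/2.56 = 0.634.

0.634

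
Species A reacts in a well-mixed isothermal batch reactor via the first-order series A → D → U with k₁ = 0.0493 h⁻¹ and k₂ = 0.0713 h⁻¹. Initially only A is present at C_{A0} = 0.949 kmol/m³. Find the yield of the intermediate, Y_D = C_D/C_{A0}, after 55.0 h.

0.104

For first-order series with pure A initially, C_D(t) = k₁C_{A0}/(k₂−k₁)·(e^(−k₁t) − e^(−k₂t)).
e^(−k₁t) = e^(−0.0493×55.0) = e^(−2.712) = 0.06644; e^(−k₂t) = e^(−3.921) = 0.01981.
C_D = 0.0493×0.949/(0.0713−0.0493) × (0.06644−0.01981) = 2.127×0.04663 = 0.09916 kmol/m³.
Y_D = C_D/C_{A0} = 0.09916/0.949 = 0.104.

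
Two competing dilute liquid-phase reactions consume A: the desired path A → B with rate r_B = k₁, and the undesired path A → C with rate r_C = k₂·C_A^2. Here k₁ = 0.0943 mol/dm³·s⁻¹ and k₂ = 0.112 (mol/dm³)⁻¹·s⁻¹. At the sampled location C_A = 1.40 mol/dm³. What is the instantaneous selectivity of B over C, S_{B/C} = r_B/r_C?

0.430

S_{B/C} = r_B/r_C = (k₁)/(k₂·C_A^2) = (k₁/k₂)·C_A^-2.
= (0.0943) / (0.112×1.400^2) = 0.09430/0.2195 = 0.430.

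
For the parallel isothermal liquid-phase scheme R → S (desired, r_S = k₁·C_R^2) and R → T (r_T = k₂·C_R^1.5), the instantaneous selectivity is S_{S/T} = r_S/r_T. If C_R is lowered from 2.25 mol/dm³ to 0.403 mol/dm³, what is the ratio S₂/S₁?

S_{S/T} = (k₁/k₂)·C_R^0.5, so S₂/S₁ = (C_{R,2}/C_{R,1})^0.5.
= (0.403/2.25)^0.5 = (0.1791)^0.5 = 0.423.
Selectivity toward S falls as C_R falls — high-concentration operation is favoured.

0.423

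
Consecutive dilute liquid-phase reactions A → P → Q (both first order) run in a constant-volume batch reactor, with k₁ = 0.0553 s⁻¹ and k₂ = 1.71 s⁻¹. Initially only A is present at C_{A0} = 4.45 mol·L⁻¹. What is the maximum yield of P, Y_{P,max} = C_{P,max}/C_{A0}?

0.0288

At the optimum, C_{P,max}/C_{A0} = (k₁/k₂)^[k₂/(k₂−k₁)].
= (0.0553/1.71)^(1.71/(1.71−0.0553)) = (0.03234)^(1.033) = 0.02884.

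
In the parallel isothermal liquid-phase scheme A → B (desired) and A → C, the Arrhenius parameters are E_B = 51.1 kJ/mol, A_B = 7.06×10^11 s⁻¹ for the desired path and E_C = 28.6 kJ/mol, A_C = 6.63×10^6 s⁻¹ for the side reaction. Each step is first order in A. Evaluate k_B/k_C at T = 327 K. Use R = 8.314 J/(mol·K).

27.1

k_B/k_C = (A_B/A_C)·exp[−(E_B−E_C)/(RT)] = (A_B/A_C)·exp[(E_C−E_B)/(RT)].
(E_C−E_B)/(RT) = (28.6−51.1)×10³/(8.314×327) = -22500/2719 = -8.276.
k_B/k_C = (7.06×10^11/6.63×10^6)·exp(-8.276) = 1.065×10^5 × 2.545×10^-4 = 27.1.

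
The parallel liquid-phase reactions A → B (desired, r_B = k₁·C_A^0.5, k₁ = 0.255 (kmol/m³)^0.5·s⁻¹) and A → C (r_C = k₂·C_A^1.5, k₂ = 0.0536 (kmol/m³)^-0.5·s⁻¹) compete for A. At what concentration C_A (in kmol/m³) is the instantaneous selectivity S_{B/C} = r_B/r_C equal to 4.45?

1.07 kmol/m³

S_{B/C} = (k₁/k₂)·C_A⁻¹ ⇒ C_A = (S·k₂/k₁)^(-1).
= (4.45×0.0536/0.255)^(-1) = (0.9354)^(-1) = 1.07 kmol/m³.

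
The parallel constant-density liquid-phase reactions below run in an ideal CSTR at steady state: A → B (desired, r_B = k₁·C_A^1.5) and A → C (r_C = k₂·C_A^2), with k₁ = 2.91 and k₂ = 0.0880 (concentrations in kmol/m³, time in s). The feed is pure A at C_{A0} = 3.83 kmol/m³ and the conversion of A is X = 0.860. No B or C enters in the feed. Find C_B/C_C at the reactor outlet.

Exit C_A = C_{A0}(1−X) = 3.83×0.140 = 0.5362 kmol/m³.
In a CSTR the entire volume is at exit conditions, so r_B = 2.91×0.5362^1.5 = 1.143 and r_C = 0.0880×0.5362^2 = 0.02530.
Overall selectivity = C_B/C_C = r_Bτ/(r_Cτ) = r_B/r_C = 45.2.

45.2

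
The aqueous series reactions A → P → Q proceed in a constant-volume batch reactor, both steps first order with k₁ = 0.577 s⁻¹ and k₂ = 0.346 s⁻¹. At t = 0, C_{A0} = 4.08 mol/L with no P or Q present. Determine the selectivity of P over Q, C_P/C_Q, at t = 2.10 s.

For first-order series with pure A initially, C_P(t) = k₁C_{A0}/(k₂−k₁)·(e^(−k₁t) − e^(−k₂t)).
e^(−k₁t) = e^(−0.577×2.10) = e^(−1.212) = 0.2977; e^(−k₂t) = e^(−0.7266) = 0.4836.
C_P = 0.577×4.08/(0.346−0.577) × (0.2977−0.4836) = (-10.19)×(-0.1859) = 1.894 mol/L.
C_A = C_{A0}e^(−k₁t) = 1.215 mol/L, so C_Q = C_{A0}−C_A−C_P = 0.9713 mol/L; C_P/C_Q = 1.95.

1.95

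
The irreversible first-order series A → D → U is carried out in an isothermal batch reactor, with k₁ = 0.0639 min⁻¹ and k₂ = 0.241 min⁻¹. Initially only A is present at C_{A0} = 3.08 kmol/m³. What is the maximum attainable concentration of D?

At the optimum, C_{D,max}/C_{A0} = (k₁/k₂)^[k₂/(k₂−k₁)].
= (0.0639/0.241)^(0.241/(0.241−0.0639)) = (0.2651)^(1.361) = 0.1642.
C_{D,max} = 0.1642×3.08 = 0.506 kmol/m³.

0.506 kmol/m³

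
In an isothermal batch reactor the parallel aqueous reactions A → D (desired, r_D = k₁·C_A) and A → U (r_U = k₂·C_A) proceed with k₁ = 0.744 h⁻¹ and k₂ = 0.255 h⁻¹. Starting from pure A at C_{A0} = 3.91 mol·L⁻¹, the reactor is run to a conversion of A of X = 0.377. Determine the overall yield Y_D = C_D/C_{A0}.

C_A = C_{A0}(1−X) = 2.436 mol·L⁻¹.
Both paths are first order in A, so the instantaneous fraction to D is constant: dC_D/d(−C_A) = k₁/(k₁+k₂) = 0.7447.
C_D = 0.7447·(C_{A0}−C_A) = 0.7447×1.474 = 1.10 mol·L⁻¹.
Y_D = C_D/C_{A0} = 1.098/3.91 = 0.281.

0.281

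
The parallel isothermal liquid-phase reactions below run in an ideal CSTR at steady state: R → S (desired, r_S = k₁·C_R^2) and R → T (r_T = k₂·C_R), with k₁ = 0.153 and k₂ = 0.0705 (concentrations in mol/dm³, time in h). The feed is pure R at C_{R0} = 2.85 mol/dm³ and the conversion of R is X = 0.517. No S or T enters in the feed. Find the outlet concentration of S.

1.10 mol/dm³

Exit C_R = C_{R0}(1−X) = 2.85×0.483 = 1.377 mol/dm³.
In a CSTR the entire volume is at exit conditions, so r_S = 0.153×1.377^2 = 0.2899 and r_T = 0.0705×1.377 = 0.09705.
Fraction of consumed R going to S: r_S/(r_S+r_T) = 0.7492.
C_S = 0.7492·C_{R0}·X = 0.7492×2.85×0.517 = 1.10 mol/dm³.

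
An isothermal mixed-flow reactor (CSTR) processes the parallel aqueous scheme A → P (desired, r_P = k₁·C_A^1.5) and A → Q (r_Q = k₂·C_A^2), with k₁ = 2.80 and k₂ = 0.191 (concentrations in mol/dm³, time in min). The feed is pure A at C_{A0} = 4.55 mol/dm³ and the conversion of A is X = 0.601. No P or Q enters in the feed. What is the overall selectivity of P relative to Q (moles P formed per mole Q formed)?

Exit C_A = C_{A0}(1−X) = 4.55×0.399 = 1.815 mol/dm³.
In a CSTR the entire volume is at exit conditions, so r_P = 2.80×1.815^1.5 = 6.849 and r_Q = 0.191×1.815^2 = 0.6295.
Overall selectivity = C_P/C_Q = r_Pτ/(r_Qτ) = r_P/r_Q = 10.9.

10.9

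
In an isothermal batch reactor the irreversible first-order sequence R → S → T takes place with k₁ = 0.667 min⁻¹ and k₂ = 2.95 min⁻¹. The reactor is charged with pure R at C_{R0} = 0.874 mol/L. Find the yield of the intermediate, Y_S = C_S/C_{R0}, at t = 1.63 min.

The intermediate concentration in a first-order A→B→C sequence is C_S = k₁C_{R0}(e^(−k₁t) − e^(−k₂t))/(k₂−k₁).
e^(−k₁t) = e^(−0.667×1.63) = e^(−1.087) = 0.3372; e^(−k₂t) = e^(−4.808) = 0.008160.
C_S = 0.667×0.874/(2.95−0.667) × (0.3372−0.008160) = 0.2553×0.3290 = 0.08401 mol/L.
Y_S = C_S/C_{R0} = 0.08401/0.874 = 0.0961.

0.0961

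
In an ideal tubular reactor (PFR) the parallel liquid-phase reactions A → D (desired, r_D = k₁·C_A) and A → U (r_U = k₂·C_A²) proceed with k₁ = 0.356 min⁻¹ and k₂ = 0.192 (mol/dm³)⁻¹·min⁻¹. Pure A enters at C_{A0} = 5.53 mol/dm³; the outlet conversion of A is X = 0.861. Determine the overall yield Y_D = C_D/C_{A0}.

C_A = C_{A0}(1−X) = 0.7687 mol/dm³.
Along a PFR/batch, dC_D/dC_A = −r_D/(r_D+r_U) = −k₁/(k₁+k₂·C_A).
Integrating from C_{A0} to C_A: C_D = (0.356/0.192)·ln[(0.356+0.192·5.53)/(0.356+0.192·0.769)] = 1.854·ln(1.418/0.5036) = 1.919 mol/dm³.
Y_D = C_D/C_{A0} = 1.919/5.53 = 0.347.

0.347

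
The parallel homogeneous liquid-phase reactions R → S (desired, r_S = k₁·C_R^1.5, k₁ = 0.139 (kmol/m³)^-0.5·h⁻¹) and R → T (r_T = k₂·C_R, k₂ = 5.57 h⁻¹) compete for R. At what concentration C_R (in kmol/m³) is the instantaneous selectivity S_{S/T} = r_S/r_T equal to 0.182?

53.2 kmol/m³

S_{S/T} = (k₁/k₂)·C_R^0.5 ⇒ C_R = (S·k₂/k₁)^(2).
= (0.182×5.57/0.139)^(2) = (7.293)^(2) = 53.2 kmol/m³.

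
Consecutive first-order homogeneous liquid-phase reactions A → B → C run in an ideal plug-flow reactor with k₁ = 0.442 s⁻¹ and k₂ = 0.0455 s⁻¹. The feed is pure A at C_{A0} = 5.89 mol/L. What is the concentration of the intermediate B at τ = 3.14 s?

4.05 mol/L

The intermediate concentration in a first-order A→B→C sequence is C_B = k₁C_{A0}(e^(−k₁τ) − e^(−k₂τ))/(k₂−k₁).
e^(−k₁τ) = e^(−0.442×3.14) = e^(−1.388) = 0.2496; e^(−k₂τ) = e^(−0.1429) = 0.8669.
C_B = 0.442×5.89/(0.0455−0.442) × (0.2496−0.8669) = (-6.566)×(-0.6173) = 4.053 mol/L.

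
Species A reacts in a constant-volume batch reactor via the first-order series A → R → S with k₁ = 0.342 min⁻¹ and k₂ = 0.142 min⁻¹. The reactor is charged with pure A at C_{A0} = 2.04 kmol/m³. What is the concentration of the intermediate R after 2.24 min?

For first-order series with pure A initially, C_R(t) = k₁C_{A0}/(k₂−k₁)·(e^(−k₁t) − e^(−k₂t)).
e^(−k₁t) = e^(−0.342×2.24) = e^(−0.7661) = 0.4648; e^(−k₂t) = e^(−0.3181) = 0.7275.
C_R = 0.342×2.04/(0.142−0.342) × (0.4648−0.7275) = (-3.488)×(-0.2627) = 0.9164 kmol/m³.

0.916 kmol/m³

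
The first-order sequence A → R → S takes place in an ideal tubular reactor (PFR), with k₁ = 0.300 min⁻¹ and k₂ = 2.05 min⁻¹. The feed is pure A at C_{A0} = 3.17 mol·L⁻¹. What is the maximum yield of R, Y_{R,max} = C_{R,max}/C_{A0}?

0.105

For a first-order series the maximum intermediate yield is C_{R,max}/C_{A0} = (k₁/k₂)^[k₂/(k₂−k₁)].
= (0.300/2.05)^(2.05/(2.05−0.300)) = (0.1463)^(1.171) = 0.1053.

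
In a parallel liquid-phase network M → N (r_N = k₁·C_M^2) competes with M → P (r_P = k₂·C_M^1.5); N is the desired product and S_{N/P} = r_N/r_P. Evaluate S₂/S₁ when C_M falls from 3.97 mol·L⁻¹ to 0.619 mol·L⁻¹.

0.395

S_{N/P} = (k₁/k₂)·C_M^0.5, so S₂/S₁ = (C_{M,2}/C_{M,1})^0.5.
= (0.619/3.97)^0.5 = (0.1559)^0.5 = 0.395.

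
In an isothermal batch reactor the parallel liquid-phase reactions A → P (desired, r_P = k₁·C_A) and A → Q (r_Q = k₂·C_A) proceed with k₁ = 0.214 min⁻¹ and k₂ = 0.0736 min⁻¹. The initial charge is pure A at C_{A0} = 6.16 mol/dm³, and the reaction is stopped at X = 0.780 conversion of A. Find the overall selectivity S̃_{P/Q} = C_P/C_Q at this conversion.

C_A = C_{A0}(1−X) = 1.355 mol/dm³.
Both paths are first order in A, so the instantaneous fraction to P is constant: dC_P/d(−C_A) = k₁/(k₁+k₂) = 0.7441.
C_P = 0.7441·(C_{A0}−C_A) = 0.7441×4.805 = 3.58 mol/dm³.
C_Q = (C_{A0}−C_A)−C_P = 1.230 mol/dm³; S̃_{P/Q} = 3.575/1.230 = 2.91.

2.91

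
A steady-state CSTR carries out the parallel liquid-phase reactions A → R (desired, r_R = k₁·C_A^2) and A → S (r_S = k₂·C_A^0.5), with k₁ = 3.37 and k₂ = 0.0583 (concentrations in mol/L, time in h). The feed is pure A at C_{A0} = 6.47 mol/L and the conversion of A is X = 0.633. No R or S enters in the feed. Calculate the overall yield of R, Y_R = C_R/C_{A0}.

0.630

Exit C_A = C_{A0}(1−X) = 6.47×0.367 = 2.374 mol/L.
Rates in a CSTR are evaluated at the outlet concentration: r_R = 3.37×2.374^2 = 19.00, r_S = 0.0583×2.374^0.5 = 0.08984.
Fraction of consumed A going to R: r_R/(r_R+r_S) = 0.9953.
C_R = 0.9953·C_{A0}·X = 0.9953×6.47×0.633 = 4.08 mol/L; Y_R = C_R/C_{A0} = 0.630.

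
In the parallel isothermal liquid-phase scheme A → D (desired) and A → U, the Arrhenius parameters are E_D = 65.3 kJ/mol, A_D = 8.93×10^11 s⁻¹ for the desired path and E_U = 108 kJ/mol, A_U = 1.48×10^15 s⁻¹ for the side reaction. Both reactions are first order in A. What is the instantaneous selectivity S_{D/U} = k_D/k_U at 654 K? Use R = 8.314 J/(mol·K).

1.55

k_D/k_U = (A_D/A_U)·exp[−(E_D−E_U)/(RT)] = (A_D/A_U)·exp[(E_U−E_D)/(RT)].
(E_U−E_D)/(RT) = (108−65.3)×10³/(8.314×654) = 42700/5437 = 7.853.
k_D/k_U = (8.93×10^11/1.48×10^15)·exp(7.853) = 6.034×10^-4 × 2574 = 1.55.
Since E_D < E_U, lowering the temperature improves selectivity toward D.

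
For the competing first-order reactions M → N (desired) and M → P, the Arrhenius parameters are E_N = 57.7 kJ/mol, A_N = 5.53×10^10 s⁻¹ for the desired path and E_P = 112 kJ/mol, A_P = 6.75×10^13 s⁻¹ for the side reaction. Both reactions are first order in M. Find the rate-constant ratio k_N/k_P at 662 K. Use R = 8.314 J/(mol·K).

15.8

k_N/k_P = (A_N/A_P)·exp[−(E_N−E_P)/(RT)] = (A_N/A_P)·exp[(E_P−E_N)/(RT)].
(E_P−E_N)/(RT) = (112−57.7)×10³/(8.314×662) = 54300/5504 = 9.866.
k_N/k_P = (5.53×10^10/6.75×10^13)·exp(9.866) = 8.193×10^-4 × 19260 = 15.8.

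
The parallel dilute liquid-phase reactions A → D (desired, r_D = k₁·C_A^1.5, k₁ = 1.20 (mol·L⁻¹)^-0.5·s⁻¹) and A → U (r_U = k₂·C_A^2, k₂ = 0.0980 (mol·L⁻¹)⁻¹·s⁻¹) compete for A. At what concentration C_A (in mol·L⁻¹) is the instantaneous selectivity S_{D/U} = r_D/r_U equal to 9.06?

1.83 mol·L⁻¹

S_{D/U} = (k₁/k₂)·C_A^-0.5 ⇒ C_A = (S·k₂/k₁)^(-2).
= (9.06×0.0980/1.20)^(-2) = (0.7399)^(-2) = 1.83 mol·L⁻¹.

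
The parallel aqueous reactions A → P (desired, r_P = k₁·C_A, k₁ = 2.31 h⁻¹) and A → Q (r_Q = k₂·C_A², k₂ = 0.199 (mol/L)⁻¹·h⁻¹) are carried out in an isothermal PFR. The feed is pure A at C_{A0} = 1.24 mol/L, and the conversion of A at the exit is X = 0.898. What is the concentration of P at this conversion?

C_A = C_{A0}(1−X) = 0.1265 mol/L.
Along a PFR/batch, dC_P/dC_A = −r_P/(r_P+r_Q) = −k₁/(k₁+k₂·C_A).
Integrating from C_{A0} to C_A: C_P = (2.31/0.199)·ln[(2.31+0.199·1.24)/(2.31+0.199·0.126)] = 11.61·ln(2.557/2.335) = 1.052 mol/L.

1.05 mol/L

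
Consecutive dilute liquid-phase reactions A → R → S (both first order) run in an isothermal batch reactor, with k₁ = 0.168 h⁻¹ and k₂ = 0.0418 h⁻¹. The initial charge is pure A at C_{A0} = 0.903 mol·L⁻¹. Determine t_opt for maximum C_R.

The intermediate peaks when r₁ = r₂, i.e. k₁e^(−k₁t) = k₂e^(−k₂t), giving t_opt = ln(k₂/k₁)/(k₂−k₁).
= ln(0.0418/0.168)/(0.0418−0.168) = ln(0.2488)/-0.1262 = -1.391/-0.1262 = 11.0 h.

11.0 h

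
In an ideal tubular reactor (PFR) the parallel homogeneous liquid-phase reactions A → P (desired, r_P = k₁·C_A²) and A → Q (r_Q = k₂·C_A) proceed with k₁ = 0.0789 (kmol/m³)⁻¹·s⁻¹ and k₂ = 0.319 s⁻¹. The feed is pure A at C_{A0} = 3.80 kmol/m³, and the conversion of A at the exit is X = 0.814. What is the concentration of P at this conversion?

C_A = C_{A0}(1−X) = 0.7068 kmol/m³.
Along a PFR/batch, dC_Q/dC_A = −r_Q/(r_P+r_Q) = −k₂/(k₂+k₁·C_A).
Integrating from C_{A0} to C_A: C_Q = (0.319/0.0789)·ln[(0.319+0.0789·3.80)/(0.319+0.0789·0.707)] = 4.043·ln(0.6188/0.3748) = 2.028 kmol/m³.
Then C_P = (C_{A0}−C_A) − C_Q = 3.093 − 2.028 = 1.066 kmol/m³.

1.07 kmol/m³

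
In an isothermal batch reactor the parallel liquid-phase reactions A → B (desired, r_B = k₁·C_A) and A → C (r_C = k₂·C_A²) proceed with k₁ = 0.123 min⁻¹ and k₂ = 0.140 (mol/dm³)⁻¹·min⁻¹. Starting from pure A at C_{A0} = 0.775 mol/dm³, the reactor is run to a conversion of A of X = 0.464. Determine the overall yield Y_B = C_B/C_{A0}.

0.278

C_A = C_{A0}(1−X) = 0.4154 mol/dm³.
Along a PFR/batch, dC_B/dC_A = −r_B/(r_B+r_C) = −k₁/(k₁+k₂·C_A).
Integrating from C_{A0} to C_A: C_B = (0.123/0.140)·ln[(0.123+0.140·0.775)/(0.123+0.140·0.415)] = 0.8786·ln(0.2315/0.1812) = 0.2154 mol/dm³.
Y_B = C_B/C_{A0} = 0.2154/0.775 = 0.278.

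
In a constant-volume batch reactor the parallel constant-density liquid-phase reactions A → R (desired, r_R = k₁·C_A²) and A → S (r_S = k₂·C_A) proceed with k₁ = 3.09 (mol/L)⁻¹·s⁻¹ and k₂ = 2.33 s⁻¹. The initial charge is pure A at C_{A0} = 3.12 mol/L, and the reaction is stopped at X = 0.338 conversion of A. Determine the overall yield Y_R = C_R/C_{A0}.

0.261

C_A = C_{A0}(1−X) = 2.065 mol/L.
Along a PFR/batch, dC_S/dC_A = −r_S/(r_R+r_S) = −k₂/(k₂+k₁·C_A).
Integrating from C_{A0} to C_A: C_S = (2.33/3.09)·ln[(2.33+3.09·3.12)/(2.33+3.09·2.07)] = 0.7540·ln(11.97/8.712) = 0.2396 mol/L.
Then C_R = (C_{A0}−C_A) − C_S = 1.055 − 0.2396 = 0.8150 mol/L.
Y_R = C_R/C_{A0} = 0.8150/3.12 = 0.261.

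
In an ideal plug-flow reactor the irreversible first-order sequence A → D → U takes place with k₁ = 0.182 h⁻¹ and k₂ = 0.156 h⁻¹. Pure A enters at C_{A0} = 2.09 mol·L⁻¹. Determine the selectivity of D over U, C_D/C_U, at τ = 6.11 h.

Solving the coupled first-order balances gives C_D(τ) = [k₁/(k₂−k₁)]·C_{A0}·(e^(−k₁τ) − e^(−k₂τ)).
e^(−k₁τ) = e^(−0.182×6.11) = e^(−1.112) = 0.3289; e^(−k₂τ) = e^(−0.9532) = 0.3855.
C_D = 0.182×2.09/(0.156−0.182) × (0.3289−0.3855) = (-14.63)×(-0.05663) = 0.8285 mol·L⁻¹.
C_A = C_{A0}e^(−k₁τ) = 0.6874 mol·L⁻¹, so C_U = C_{A0}−C_A−C_D = 0.5742 mol·L⁻¹; C_D/C_U = 1.44.

1.44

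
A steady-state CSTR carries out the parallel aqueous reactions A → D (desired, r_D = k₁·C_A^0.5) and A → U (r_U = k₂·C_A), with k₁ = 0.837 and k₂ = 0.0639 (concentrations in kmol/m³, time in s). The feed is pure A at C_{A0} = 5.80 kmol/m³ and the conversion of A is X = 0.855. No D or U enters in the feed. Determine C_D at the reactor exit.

Exit C_A = C_{A0}(1−X) = 5.80×0.145 = 0.8410 kmol/m³.
Rates in a CSTR are evaluated at the outlet concentration: r_D = 0.837×0.8410^0.5 = 0.7676, r_U = 0.0639×0.8410 = 0.05374.
Fraction of consumed A going to D: r_D/(r_D+r_U) = 0.9346.
C_D = 0.9346·C_{A0}·X = 0.9346×5.80×0.855 = 4.63 kmol/m³.

4.63 kmol/m³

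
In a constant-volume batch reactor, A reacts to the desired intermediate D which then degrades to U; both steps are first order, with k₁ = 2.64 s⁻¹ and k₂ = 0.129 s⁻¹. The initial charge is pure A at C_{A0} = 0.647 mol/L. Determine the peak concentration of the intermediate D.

Evaluating C_D at t_opt = ln(k₂/k₁)/(k₂−k₁) gives C_{D,max}/C_{A0} = (k₁/k₂)^[k₂/(k₂−k₁)].
= (2.64/0.129)^(0.129/(0.129−2.64)) = (20.47)^(-0.05137) = 0.8563.
C_{D,max} = 0.8563×0.647 = 0.554 mol/L.

0.554 mol/L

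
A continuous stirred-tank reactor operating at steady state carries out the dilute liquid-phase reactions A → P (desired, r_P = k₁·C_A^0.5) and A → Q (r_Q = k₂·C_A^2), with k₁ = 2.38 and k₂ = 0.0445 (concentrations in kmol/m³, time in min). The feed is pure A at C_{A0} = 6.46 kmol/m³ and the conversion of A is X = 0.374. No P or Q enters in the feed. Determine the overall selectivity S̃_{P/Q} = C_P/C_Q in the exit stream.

Exit C_A = C_{A0}(1−X) = 6.46×0.626 = 4.044 kmol/m³.
Rates in a CSTR are evaluated at the outlet concentration: r_P = 2.38×4.044^0.5 = 4.786, r_Q = 0.0445×4.044^2 = 0.7277.
Overall selectivity = C_P/C_Q = r_Pτ/(r_Qτ) = r_P/r_Q = 6.58.

6.58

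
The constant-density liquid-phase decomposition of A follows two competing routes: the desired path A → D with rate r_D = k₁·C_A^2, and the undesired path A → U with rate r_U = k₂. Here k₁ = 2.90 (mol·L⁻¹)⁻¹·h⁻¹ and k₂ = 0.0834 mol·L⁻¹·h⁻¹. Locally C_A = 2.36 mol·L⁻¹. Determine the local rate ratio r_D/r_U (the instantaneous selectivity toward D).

194

S_{D/U} = r_D/r_U = (k₁·C_A^2)/(k₂) = (k₁/k₂)·C_A^2.
= (2.90×2.360^2) / (0.0834) = 16.15/0.08340 = 194.
Since the desired path is higher order in A, keeping C_A high (PFR or concentrated feed) favours D.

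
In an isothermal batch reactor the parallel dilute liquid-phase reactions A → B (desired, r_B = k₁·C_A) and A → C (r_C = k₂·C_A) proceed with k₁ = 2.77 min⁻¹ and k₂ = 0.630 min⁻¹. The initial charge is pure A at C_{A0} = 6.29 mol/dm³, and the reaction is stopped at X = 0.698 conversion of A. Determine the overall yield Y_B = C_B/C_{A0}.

C_A = C_{A0}(1−X) = 1.900 mol/dm³.
Both paths are first order in A, so the instantaneous fraction to B is constant: dC_B/d(−C_A) = k₁/(k₁+k₂) = 0.8147.
C_B = 0.8147·(C_{A0}−C_A) = 0.8147×4.390 = 3.58 mol/dm³.
Y_B = C_B/C_{A0} = 3.577/6.29 = 0.569.

0.569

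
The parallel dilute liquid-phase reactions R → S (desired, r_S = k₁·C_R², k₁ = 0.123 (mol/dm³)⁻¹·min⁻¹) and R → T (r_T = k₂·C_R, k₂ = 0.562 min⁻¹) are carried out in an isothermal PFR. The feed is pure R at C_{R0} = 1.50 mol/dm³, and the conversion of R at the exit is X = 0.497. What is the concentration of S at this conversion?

0.147 mol/dm³

C_R = C_{R0}(1−X) = 0.7545 mol/dm³.
Along a PFR/batch, dC_T/dC_R = −r_T/(r_S+r_T) = −k₂/(k₂+k₁·C_R).
Integrating from C_{R0} to C_R: C_T = (0.562/0.123)·ln[(0.562+0.123·1.50)/(0.562+0.123·0.754)] = 4.569·ln(0.7465/0.6548) = 0.5988 mol/dm³.
Then C_S = (C_{R0}−C_R) − C_T = 0.7455 − 0.5988 = 0.1467 mol/dm³.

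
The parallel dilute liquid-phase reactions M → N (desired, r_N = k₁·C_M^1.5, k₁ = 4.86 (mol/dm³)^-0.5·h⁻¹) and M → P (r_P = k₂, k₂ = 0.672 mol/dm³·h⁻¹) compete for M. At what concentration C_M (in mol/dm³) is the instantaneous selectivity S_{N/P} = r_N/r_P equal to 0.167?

S_{N/P} = (k₁/k₂)·C_M^1.5 ⇒ C_M = (S·k₂/k₁)^(1/1.5).
= (0.167×0.672/4.86)^(0.6667) = (0.02309)^(0.6667) = 0.0811 mol/dm³.

0.0811 mol/dm³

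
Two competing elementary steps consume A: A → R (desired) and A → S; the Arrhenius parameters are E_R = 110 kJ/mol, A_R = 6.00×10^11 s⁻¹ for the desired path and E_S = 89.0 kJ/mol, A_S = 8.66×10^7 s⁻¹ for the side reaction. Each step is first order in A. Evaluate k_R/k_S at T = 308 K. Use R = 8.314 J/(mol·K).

With equal orders, S_{R/S} = k_R/k_S = (A_R/A_S)·exp[(E_S−E_R)/(RT)].
(E_S−E_R)/(RT) = (89.0−110)×10³/(8.314×308) = -21000/2561 = -8.201.
k_R/k_S = (6.00×10^11/8.66×10^7)·exp(-8.201) = 6928 × 2.744×10^-4 = 1.90.

1.90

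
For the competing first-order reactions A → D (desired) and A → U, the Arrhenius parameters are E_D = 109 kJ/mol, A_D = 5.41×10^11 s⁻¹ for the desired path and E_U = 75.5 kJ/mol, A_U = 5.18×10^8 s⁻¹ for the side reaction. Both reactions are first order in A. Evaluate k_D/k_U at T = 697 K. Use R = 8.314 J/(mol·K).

With equal orders, S_{D/U} = k_D/k_U = (A_D/A_U)·exp[(E_U−E_D)/(RT)].
(E_U−E_D)/(RT) = (75.5−109)×10³/(8.314×697) = -33500/5795 = -5.781.
k_D/k_U = (5.41×10^11/5.18×10^8)·exp(-5.781) = 1044 × 0.003086 = 3.22.

3.22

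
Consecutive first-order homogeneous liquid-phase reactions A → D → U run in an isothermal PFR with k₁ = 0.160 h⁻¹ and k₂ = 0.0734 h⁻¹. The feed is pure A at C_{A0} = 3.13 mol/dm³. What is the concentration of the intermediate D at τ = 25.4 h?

0.797 mol/dm³

The intermediate concentration in a first-order A→B→C sequence is C_D = k₁C_{A0}(e^(−k₁τ) − e^(−k₂τ))/(k₂−k₁).
e^(−k₁τ) = e^(−0.160×25.4) = e^(−4.064) = 0.01718; e^(−k₂τ) = e^(−1.864) = 0.1550.
C_D = 0.160×3.13/(0.0734−0.160) × (0.01718−0.1550) = (-5.783)×(-0.1378) = 0.7970 mol/dm³.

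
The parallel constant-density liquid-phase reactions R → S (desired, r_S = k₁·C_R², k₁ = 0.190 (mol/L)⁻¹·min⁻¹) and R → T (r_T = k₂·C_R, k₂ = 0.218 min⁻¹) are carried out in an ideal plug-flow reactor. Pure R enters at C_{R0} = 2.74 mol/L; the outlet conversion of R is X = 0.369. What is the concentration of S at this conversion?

C_R = C_{R0}(1−X) = 1.729 mol/L.
Along a PFR/batch, dC_T/dC_R = −r_T/(r_S+r_T) = −k₂/(k₂+k₁·C_R).
Integrating from C_{R0} to C_R: C_T = (0.218/0.190)·ln[(0.218+0.190·2.74)/(0.218+0.190·1.73)] = 1.147·ln(0.7386/0.5465) = 0.3456 mol/L.
Then C_S = (C_{R0}−C_R) − C_T = 1.011 − 0.3456 = 0.6654 mol/L.

0.665 mol/L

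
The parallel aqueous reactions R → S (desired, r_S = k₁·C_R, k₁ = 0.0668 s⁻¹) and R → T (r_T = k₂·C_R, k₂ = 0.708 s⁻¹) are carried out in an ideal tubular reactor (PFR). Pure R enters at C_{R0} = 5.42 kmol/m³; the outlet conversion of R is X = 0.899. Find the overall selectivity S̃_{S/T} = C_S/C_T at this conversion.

0.0944

C_R = C_{R0}(1−X) = 0.5474 kmol/m³.
Both paths are first order in R, so the instantaneous fraction to S is constant: dC_S/d(−C_R) = k₁/(k₁+k₂) = 0.08622.
C_S = 0.08622·(C_{R0}−C_R) = 0.08622×4.873 = 0.420 kmol/m³.
C_T = (C_{R0}−C_R)−C_S = 4.452 kmol/m³; S̃_{S/T} = 0.4201/4.452 = 0.0944.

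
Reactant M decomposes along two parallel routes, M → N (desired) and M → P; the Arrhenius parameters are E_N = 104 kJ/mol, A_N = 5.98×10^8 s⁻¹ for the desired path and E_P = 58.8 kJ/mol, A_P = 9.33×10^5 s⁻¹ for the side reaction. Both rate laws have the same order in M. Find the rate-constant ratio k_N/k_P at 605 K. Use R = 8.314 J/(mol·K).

0.0802

Since both paths have the same order in M, the concentration cancels and S_{N/P} = k_N/k_P = (A_N/A_P)·exp[(E_P−E_N)/(RT)].
(E_P−E_N)/(RT) = (58.8−104)×10³/(8.314×605) = -45200/5030 = -8.986.
k_N/k_P = (5.98×10^8/9.33×10^5)·exp(-8.986) = 640.9 × 1.251×10^-4 = 0.0802.
Since E_N > E_P, raising the temperature improves selectivity toward N.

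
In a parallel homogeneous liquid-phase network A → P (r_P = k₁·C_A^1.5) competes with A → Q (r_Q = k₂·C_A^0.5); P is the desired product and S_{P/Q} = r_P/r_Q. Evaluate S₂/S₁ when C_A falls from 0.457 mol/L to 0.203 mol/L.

0.444

S_{P/Q} = (k₁/k₂)·C_A, so S₂/S₁ = (C_{A,2}/C_{A,1}).
= 0.203/0.457 = 0.444.
Selectivity toward P falls as C_A falls — high-concentration operation is favoured.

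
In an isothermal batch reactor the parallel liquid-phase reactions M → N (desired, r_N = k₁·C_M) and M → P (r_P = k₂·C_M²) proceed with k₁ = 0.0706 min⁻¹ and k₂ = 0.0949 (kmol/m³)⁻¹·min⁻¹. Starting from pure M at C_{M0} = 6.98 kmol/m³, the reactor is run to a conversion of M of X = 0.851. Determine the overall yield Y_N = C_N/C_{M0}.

0.156

C_M = C_{M0}(1−X) = 1.040 kmol/m³.
Along a PFR/batch, dC_N/dC_M = −r_N/(r_N+r_P) = −k₁/(k₁+k₂·C_M).
Integrating from C_{M0} to C_M: C_N = (0.0706/0.0949)·ln[(0.0706+0.0949·6.98)/(0.0706+0.0949·1.04)] = 0.7439·ln(0.7330/0.1693) = 1.090 kmol/m³.
Y_N = C_N/C_{M0} = 1.090/6.98 = 0.156.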